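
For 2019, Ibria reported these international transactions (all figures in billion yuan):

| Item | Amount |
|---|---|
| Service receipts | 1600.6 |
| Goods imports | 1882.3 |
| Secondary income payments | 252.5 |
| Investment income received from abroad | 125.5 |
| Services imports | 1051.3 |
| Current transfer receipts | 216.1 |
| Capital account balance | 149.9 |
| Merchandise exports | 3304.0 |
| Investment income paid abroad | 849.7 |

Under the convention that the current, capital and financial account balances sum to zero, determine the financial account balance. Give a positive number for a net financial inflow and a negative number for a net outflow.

Goods balance = 3304.0 - 1882.3 = 1421.7
Services balance = 1600.6 - 1051.3 = 549.3
Trade balance (goods + services) = 1421.7 + 549.3 = 1971.0
Net primary income = 125.5 - 849.7 = -724.2
Net secondary income = 216.1 - 252.5 = -36.4
Current account = 1971.0 + (-724.2) + (-36.4) = 1210.4
Financial account = -(1210.4 + 149.9) = -1360.3

-1360.3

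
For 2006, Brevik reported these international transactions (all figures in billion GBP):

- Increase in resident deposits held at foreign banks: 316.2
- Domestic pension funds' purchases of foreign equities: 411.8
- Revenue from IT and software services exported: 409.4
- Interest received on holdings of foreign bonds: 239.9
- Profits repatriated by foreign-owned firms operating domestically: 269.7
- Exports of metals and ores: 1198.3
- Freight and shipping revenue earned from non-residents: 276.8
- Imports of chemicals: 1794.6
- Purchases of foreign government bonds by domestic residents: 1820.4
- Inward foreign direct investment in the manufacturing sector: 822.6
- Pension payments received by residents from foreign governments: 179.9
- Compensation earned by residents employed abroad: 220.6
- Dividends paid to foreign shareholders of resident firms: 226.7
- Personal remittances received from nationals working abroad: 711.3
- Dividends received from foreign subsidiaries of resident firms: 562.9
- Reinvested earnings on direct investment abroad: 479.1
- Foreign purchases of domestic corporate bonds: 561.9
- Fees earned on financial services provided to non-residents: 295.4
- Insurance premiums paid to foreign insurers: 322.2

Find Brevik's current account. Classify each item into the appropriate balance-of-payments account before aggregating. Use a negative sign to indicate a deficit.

1960.4

Goods: 1198.3 - 1794.6 = -596.3
Services: -322.2 + 295.4 + 409.4 + 276.8 = 659.4
Primary income: -226.7 + 479.1 + 239.9 + 562.9 - 269.7 + 220.6 = 1006.1
Secondary income: 711.3 + 179.9 = 891.2
Current account = (-596.3) + 659.4 + 1006.1 + 891.2 = 1960.4
(Excluded from the current account — financial account: increase in resident deposits held at foreign banks 316.2, domestic pension funds' purchases of foreign equities 411.8, purchases of foreign government bonds by domestic residents 1820.4, inward foreign direct investment in the manufacturing sector 822.6, foreign purchases of domestic corporate bonds 561.9.)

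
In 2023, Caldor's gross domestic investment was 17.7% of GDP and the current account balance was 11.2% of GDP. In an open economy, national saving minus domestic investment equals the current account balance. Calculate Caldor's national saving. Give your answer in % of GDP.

28.9

S = I + CA = 17.7 + 11.2 = 28.9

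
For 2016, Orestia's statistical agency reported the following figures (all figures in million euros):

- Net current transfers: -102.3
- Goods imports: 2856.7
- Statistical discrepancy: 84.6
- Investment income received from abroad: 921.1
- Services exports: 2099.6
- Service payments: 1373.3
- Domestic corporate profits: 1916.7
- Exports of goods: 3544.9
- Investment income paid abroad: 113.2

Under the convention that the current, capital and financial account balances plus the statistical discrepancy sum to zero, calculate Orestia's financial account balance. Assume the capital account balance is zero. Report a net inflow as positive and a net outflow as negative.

Goods balance = 3544.9 - 2856.7 = 688.2
Services balance = 2099.6 - 1373.3 = 726.3
Trade balance (goods + services) = 688.2 + 726.3 = 1414.5
Net primary income = 921.1 - 113.2 = 807.9
Net secondary income = -102.3
Current account = 1414.5 + 807.9 + (-102.3) = 2120.1
Financial account = -(2120.1 + 84.6) = -2204.7

-2204.7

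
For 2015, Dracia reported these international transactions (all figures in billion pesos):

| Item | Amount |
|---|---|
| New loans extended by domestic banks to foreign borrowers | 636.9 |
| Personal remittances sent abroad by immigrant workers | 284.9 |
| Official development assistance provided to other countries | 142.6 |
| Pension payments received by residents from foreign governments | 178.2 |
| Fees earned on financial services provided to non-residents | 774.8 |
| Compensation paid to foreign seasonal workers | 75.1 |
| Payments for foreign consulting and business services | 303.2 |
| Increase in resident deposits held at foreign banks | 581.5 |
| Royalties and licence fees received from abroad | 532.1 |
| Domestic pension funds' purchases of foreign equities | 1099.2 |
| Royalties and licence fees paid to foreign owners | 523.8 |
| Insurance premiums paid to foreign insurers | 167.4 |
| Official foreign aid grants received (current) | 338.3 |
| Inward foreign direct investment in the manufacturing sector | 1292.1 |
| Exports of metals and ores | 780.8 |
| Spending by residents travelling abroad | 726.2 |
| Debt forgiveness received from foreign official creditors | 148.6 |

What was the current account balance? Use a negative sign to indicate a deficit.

381.0

Goods: 780.8
Services: 532.1 - 523.8 - 303.2 + 774.8 - 167.4 - 726.2 = -413.7
Primary income: -75.1
Secondary income: 338.3 - 284.9 + 178.2 - 142.6 = 89.0
Current account = 780.8 + (-413.7) + (-75.1) + 89.0 = 381.0
(Excluded from the current account — financial account: new loans extended by domestic banks to foreign borrowers 636.9, increase in resident deposits held at foreign banks 581.5, domestic pension funds' purchases of foreign equities 1099.2, inward foreign direct investment in the manufacturing sector 1292.1; capital account: debt forgiveness received from foreign official creditors 148.6.)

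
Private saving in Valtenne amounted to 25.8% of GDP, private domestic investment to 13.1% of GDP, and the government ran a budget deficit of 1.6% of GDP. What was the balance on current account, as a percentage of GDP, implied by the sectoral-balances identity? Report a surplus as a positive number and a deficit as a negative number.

By the sectoral-balances identity, CA = (S_private - I) + (T - G).
Private balance = 25.8 - 13.1 = 12.7
Government balance (T - G) = -1.6
CA = 12.7 + (-1.6) = 11.1

11.1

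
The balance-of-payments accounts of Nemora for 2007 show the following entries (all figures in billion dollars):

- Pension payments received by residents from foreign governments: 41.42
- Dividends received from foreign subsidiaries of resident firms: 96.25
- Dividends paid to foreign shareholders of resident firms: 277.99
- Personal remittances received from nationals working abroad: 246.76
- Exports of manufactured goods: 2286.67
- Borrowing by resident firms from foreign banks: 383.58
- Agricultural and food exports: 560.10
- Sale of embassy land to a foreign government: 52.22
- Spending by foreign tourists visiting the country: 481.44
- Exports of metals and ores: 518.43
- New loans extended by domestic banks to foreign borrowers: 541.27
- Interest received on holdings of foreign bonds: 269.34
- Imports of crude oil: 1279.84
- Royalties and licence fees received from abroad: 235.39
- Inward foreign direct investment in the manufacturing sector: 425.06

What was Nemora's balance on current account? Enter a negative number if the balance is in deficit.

3177.97

Goods: 518.43 + 2286.67 + 560.10 - 1279.84 = 2085.36
Services: 235.39 + 481.44 = 716.83
Primary income: 269.34 + 96.25 - 277.99 = 87.60
Secondary income: 41.42 + 246.76 = 288.18
Current account = 2085.36 + 716.83 + 87.60 + 288.18 = 3177.97
(Excluded from the current account — financial account: borrowing by resident firms from foreign banks 383.58, new loans extended by domestic banks to foreign borrowers 541.27, inward foreign direct investment in the manufacturing sector 425.06; capital account: sale of embassy land to a foreign government 52.22.)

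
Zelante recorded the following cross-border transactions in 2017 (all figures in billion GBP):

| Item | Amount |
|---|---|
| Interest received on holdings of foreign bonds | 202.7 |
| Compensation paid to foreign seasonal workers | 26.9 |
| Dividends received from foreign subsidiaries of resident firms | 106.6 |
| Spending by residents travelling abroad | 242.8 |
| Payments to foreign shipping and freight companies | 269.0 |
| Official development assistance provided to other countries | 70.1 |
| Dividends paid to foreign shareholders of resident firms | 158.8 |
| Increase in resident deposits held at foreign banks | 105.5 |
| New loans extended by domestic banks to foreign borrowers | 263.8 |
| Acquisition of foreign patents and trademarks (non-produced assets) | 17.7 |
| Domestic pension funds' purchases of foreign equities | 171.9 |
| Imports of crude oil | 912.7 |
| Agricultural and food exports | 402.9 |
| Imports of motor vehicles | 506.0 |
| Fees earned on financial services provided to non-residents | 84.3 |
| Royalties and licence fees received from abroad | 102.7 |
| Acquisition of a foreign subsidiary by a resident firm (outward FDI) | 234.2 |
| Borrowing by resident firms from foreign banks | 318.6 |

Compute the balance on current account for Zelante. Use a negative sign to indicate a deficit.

Goods: 402.9 - 912.7 - 506.0 = -1015.8
Services: -242.8 + 102.7 - 269.0 + 84.3 = -324.8
Primary income: 106.6 - 26.9 + 202.7 - 158.8 = 123.6
Secondary income: -70.1
Current account = (-1015.8) + (-324.8) + 123.6 + (-70.1) = -1287.1
(Excluded from the current account — financial account: increase in resident deposits held at foreign banks 105.5, new loans extended by domestic banks to foreign borrowers 263.8, domestic pension funds' purchases of foreign equities 171.9, acquisition of a foreign subsidiary by a resident firm (outward FDI) 234.2, borrowing by resident firms from foreign banks 318.6; capital account: acquisition of foreign patents and trademarks (non-produced assets) 17.7.)

-1287.1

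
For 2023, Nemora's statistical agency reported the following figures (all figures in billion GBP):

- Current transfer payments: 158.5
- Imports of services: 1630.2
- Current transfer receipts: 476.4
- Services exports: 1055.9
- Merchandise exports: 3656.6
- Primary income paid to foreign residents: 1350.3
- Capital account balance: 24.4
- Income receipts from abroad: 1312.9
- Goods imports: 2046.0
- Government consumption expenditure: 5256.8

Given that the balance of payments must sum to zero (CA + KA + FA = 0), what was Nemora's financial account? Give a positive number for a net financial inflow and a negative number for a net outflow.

-1341.2

Goods balance = 3656.6 - 2046.0 = 1610.6
Services balance = 1055.9 - 1630.2 = -574.3
Trade balance (goods + services) = 1610.6 + (-574.3) = 1036.3
Net primary income = 1312.9 - 1350.3 = -37.4
Net secondary income = 476.4 - 158.5 = 317.9
Current account = 1036.3 + (-37.4) + 317.9 = 1316.8
Financial account = -(1316.8 + 24.4) = -1341.2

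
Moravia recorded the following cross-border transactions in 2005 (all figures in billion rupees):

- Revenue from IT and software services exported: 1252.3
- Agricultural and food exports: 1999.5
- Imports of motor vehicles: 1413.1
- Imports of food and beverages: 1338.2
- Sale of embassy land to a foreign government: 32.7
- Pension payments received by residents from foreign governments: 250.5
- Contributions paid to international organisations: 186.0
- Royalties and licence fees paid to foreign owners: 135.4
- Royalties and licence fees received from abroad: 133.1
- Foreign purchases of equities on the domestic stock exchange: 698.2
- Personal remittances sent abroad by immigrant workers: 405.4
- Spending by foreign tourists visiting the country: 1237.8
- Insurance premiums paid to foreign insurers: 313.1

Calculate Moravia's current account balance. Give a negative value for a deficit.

1082.0

Goods: 1999.5 - 1338.2 - 1413.1 = -751.8
Services: -313.1 + 133.1 - 135.4 + 1237.8 + 1252.3 = 2174.7
Secondary income: 250.5 - 186.0 - 405.4 = -340.9
Current account = (-751.8) + 2174.7 + (-340.9) = 1082.0
(Excluded from the current account — capital account: sale of embassy land to a foreign government 32.7; financial account: foreign purchases of equities on the domestic stock exchange 698.2.)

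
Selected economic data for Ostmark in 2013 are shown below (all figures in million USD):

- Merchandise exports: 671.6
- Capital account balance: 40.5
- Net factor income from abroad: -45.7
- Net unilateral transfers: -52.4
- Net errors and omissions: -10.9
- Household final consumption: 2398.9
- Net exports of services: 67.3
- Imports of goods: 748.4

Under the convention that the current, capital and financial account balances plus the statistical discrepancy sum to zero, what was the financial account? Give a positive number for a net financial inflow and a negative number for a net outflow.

78.0

Goods balance = 671.6 - 748.4 = -76.8
Services balance = 67.3
Trade balance (goods + services) = -76.8 + 67.3 = -9.5
Net primary income = -45.7
Net secondary income = -52.4
Current account = -9.5 + (-45.7) + (-52.4) = -107.6
Financial account = -(-107.6 + 40.5 + (-10.9)) = 78.0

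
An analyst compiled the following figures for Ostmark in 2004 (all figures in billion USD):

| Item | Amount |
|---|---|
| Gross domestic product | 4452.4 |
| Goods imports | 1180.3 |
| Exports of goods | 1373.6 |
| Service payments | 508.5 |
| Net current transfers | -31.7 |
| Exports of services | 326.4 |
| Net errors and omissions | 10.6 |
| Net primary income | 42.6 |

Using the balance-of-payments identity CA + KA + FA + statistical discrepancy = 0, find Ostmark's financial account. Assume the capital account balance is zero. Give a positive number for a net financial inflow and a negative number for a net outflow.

-32.7

Goods balance = 1373.6 - 1180.3 = 193.3
Services balance = 326.4 - 508.5 = -182.1
Trade balance (goods + services) = 193.3 + (-182.1) = 11.2
Net primary income = 42.6
Net secondary income = -31.7
Current account = 11.2 + 42.6 + (-31.7) = 22.1
Financial account = -(22.1 + 10.6) = -32.7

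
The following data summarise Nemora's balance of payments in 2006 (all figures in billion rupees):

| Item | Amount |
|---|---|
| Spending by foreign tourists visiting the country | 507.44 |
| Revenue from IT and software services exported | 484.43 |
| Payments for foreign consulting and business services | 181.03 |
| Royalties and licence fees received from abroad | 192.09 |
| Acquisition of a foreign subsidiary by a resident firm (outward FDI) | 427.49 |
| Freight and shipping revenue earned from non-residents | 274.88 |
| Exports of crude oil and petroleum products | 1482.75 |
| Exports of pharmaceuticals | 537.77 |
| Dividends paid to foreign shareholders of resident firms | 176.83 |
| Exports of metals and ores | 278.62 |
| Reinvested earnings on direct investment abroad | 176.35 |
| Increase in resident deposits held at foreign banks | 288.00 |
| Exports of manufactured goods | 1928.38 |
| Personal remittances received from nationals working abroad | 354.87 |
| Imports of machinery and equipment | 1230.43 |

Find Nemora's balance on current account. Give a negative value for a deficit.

4629.29

Goods: 278.62 - 1230.43 + 1928.38 + 537.77 + 1482.75 = 2997.09
Services: 507.44 + 192.09 - 181.03 + 274.88 + 484.43 = 1277.81
Primary income: -176.83 + 176.35 = -0.48
Secondary income: 354.87
Current account = 2997.09 + 1277.81 + (-0.48) + 354.87 = 4629.29
(Excluded from the current account — financial account: acquisition of a foreign subsidiary by a resident firm (outward FDI) 427.49, increase in resident deposits held at foreign banks 288.00.)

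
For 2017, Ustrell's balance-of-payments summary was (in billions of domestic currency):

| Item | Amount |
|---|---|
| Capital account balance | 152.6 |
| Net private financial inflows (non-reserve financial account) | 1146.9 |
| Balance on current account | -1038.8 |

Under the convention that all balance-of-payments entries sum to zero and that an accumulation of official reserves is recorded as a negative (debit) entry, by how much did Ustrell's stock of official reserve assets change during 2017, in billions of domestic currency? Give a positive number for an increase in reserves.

Official reserve transactions balance = -((-1038.8) + 152.6 + 1146.9) = -260.7
An accumulation of reserves is recorded as a debit (negative entry), so the change in the stock of reserves is the negative of that balance.
Change in official reserves = -(-260.7) = 260.7

260.7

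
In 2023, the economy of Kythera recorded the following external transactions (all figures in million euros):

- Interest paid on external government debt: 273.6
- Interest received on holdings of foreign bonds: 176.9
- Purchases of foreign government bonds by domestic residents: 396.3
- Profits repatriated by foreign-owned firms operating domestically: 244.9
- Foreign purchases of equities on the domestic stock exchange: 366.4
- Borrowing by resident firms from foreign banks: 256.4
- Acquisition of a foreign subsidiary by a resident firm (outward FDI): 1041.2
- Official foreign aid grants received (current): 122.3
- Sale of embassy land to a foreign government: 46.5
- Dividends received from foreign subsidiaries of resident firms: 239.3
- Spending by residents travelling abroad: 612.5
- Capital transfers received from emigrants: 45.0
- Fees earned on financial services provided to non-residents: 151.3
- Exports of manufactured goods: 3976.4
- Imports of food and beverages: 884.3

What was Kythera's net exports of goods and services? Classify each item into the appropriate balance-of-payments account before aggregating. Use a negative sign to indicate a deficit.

2630.9

Goods: -884.3 + 3976.4 = 3092.1
Services: -612.5 + 151.3 = -461.2
Trade balance = 3092.1 + (-461.2) = 2630.9
(Excluded from the trade balance — primary income: interest paid on external government debt 273.6, interest received on holdings of foreign bonds 176.9, profits repatriated by foreign-owned firms operating domestically 244.9, dividends received from foreign subsidiaries of resident firms 239.3; financial account: purchases of foreign government bonds by domestic residents 396.3, foreign purchases of equities on the domestic stock exchange 366.4, borrowing by resident firms from foreign banks 256.4, acquisition of a foreign subsidiary by a resident firm (outward FDI) 1041.2; secondary income: official foreign aid grants received (current) 122.3; capital account: sale of embassy land to a foreign government 46.5, capital transfers received from emigrants 45.0.)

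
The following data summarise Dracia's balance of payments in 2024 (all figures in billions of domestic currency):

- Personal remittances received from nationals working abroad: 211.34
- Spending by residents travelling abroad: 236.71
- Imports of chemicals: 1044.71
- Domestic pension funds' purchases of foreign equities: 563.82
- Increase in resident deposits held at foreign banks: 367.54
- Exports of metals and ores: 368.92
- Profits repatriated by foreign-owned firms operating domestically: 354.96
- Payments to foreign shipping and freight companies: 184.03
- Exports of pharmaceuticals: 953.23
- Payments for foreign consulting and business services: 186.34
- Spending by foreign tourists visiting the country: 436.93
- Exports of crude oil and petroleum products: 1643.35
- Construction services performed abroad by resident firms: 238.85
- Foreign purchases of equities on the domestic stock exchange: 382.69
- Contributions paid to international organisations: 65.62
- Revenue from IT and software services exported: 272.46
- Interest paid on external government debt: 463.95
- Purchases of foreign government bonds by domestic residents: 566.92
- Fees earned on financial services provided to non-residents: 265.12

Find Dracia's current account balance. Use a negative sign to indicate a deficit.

Goods: -1044.71 + 368.92 + 953.23 + 1643.35 = 1920.79
Services: -186.34 + 265.12 + 238.85 + 436.93 + 272.46 - 184.03 - 236.71 = 606.28
Primary income: -354.96 - 463.95 = -818.91
Secondary income: -65.62 + 211.34 = 145.72
Current account = 1920.79 + 606.28 + (-818.91) + 145.72 = 1853.88
(Excluded from the current account — financial account: domestic pension funds' purchases of foreign equities 563.82, increase in resident deposits held at foreign banks 367.54, foreign purchases of equities on the domestic stock exchange 382.69, purchases of foreign government bonds by domestic residents 566.92.)

1853.88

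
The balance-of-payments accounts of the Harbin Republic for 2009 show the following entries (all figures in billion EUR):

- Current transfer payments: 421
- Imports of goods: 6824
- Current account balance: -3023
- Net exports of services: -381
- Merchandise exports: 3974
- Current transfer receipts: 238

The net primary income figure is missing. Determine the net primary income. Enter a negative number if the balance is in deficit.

391

Current account = goods balance + services balance + net primary income + net secondary income
Sum of the known components = -3414
Net primary income = CA - (known components) = -3023 - (-3414) = 391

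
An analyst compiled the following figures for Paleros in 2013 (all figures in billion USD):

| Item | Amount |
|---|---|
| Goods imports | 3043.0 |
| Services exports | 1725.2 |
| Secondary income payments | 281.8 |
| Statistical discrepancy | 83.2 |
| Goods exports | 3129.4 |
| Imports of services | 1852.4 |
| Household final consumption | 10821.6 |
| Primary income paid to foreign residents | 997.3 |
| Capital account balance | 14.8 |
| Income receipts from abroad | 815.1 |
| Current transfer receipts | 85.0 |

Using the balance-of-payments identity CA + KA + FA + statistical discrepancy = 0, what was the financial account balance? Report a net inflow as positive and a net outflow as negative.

Goods balance = 3129.4 - 3043.0 = 86.4
Services balance = 1725.2 - 1852.4 = -127.2
Trade balance (goods + services) = 86.4 + (-127.2) = -40.8
Net primary income = 815.1 - 997.3 = -182.2
Net secondary income = 85.0 - 281.8 = -196.8
Current account = -40.8 + (-182.2) + (-196.8) = -419.8
Financial account = -(-419.8 + 14.8 + 83.2) = 321.8

321.8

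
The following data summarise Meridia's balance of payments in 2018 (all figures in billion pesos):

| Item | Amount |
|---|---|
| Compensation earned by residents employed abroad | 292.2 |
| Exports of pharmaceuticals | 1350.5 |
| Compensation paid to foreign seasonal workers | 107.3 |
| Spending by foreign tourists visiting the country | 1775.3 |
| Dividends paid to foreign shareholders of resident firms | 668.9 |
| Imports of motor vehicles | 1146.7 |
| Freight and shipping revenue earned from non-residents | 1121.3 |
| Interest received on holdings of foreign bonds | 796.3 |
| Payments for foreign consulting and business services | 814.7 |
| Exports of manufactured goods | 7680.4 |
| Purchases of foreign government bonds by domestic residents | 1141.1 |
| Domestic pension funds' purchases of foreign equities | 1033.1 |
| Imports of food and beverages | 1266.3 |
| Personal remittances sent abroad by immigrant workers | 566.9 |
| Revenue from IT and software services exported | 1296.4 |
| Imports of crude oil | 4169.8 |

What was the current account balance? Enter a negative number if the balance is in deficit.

Goods: -4169.8 - 1266.3 - 1146.7 + 7680.4 + 1350.5 = 2448.1
Services: 1775.3 + 1296.4 + 1121.3 - 814.7 = 3378.3
Primary income: -107.3 + 292.2 - 668.9 + 796.3 = 312.3
Secondary income: -566.9
Current account = 2448.1 + 3378.3 + 312.3 + (-566.9) = 5571.8
(Excluded from the current account — financial account: purchases of foreign government bonds by domestic residents 1141.1, domestic pension funds' purchases of foreign equities 1033.1.)

5571.8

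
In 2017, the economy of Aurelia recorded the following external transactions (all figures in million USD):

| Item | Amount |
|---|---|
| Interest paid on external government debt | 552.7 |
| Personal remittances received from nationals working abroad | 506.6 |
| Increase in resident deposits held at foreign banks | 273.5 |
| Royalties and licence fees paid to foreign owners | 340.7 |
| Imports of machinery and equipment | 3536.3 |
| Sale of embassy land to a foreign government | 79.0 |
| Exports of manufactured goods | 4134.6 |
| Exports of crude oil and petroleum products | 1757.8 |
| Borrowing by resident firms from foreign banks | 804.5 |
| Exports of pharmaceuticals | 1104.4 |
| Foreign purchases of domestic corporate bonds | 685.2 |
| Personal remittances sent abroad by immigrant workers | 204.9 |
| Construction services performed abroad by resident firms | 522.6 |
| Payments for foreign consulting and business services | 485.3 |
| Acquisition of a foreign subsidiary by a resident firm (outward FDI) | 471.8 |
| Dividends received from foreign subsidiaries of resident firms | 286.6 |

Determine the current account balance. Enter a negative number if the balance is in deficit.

Goods: 1104.4 - 3536.3 + 4134.6 + 1757.8 = 3460.5
Services: 522.6 - 485.3 - 340.7 = -303.4
Primary income: 286.6 - 552.7 = -266.1
Secondary income: -204.9 + 506.6 = 301.7
Current account = 3460.5 + (-303.4) + (-266.1) + 301.7 = 3192.7
(Excluded from the current account — financial account: increase in resident deposits held at foreign banks 273.5, borrowing by resident firms from foreign banks 804.5, foreign purchases of domestic corporate bonds 685.2, acquisition of a foreign subsidiary by a resident firm (outward FDI) 471.8; capital account: sale of embassy land to a foreign government 79.0.)

3192.7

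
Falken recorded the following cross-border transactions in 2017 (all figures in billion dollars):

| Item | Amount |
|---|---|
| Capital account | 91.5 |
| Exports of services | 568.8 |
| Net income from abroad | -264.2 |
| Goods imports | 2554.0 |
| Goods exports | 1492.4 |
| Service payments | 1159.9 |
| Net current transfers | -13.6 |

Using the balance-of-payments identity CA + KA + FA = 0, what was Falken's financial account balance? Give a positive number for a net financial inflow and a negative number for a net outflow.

Goods balance = 1492.4 - 2554.0 = -1061.6
Services balance = 568.8 - 1159.9 = -591.1
Trade balance (goods + services) = -1061.6 + (-591.1) = -1652.7
Net primary income = -264.2
Net secondary income = -13.6
Current account = -1652.7 + (-264.2) + (-13.6) = -1930.5
Financial account = -(-1930.5 + 91.5) = 1839.0

1839.0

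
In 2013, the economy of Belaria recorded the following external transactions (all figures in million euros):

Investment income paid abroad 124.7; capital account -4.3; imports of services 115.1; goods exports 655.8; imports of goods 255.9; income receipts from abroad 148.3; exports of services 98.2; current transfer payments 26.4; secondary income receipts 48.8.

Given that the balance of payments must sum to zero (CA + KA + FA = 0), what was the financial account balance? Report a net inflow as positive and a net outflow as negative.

Goods balance = 655.8 - 255.9 = 399.9
Services balance = 98.2 - 115.1 = -16.9
Trade balance (goods + services) = 399.9 + (-16.9) = 383.0
Net primary income = 148.3 - 124.7 = 23.6
Net secondary income = 48.8 - 26.4 = 22.4
Current account = 383.0 + 23.6 + 22.4 = 429.0
Financial account = -(429.0 + (-4.3)) = -424.7

-424.7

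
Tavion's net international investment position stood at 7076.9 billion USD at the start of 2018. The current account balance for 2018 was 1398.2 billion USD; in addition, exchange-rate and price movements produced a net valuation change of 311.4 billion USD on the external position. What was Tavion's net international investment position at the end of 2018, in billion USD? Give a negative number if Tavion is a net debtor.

8786.5

Change in NIIP = current account + net valuation change = 1398.2 + 311.4 = 1709.6
End-of-year NIIP = 7076.9 + 1709.6 = 8786.5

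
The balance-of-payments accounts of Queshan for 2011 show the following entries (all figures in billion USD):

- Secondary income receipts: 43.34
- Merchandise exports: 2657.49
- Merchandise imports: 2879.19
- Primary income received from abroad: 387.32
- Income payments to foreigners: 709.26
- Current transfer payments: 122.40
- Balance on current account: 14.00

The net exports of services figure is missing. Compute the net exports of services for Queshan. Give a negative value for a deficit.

636.70

Current account = goods balance + services balance + net primary income + net secondary income
Sum of the known components = -622.70
Net exports of services = CA - (known components) = 14.00 - (-622.70) = 636.70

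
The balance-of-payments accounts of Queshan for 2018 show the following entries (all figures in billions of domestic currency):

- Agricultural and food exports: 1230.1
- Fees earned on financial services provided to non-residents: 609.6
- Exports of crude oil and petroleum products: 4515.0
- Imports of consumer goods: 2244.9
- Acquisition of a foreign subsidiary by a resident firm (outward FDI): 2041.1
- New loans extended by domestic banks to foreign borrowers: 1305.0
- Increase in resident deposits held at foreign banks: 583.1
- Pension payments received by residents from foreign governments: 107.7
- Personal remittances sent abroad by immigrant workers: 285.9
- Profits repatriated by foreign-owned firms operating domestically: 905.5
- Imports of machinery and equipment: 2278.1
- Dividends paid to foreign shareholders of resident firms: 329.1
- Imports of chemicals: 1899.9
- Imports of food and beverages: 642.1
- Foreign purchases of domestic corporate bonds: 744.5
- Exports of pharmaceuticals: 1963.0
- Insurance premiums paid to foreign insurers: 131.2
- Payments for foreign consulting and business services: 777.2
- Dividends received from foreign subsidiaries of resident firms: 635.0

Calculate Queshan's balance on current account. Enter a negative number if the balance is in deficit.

-433.5

Goods: 1230.1 - 2278.1 + 4515.0 + 1963.0 - 642.1 - 1899.9 - 2244.9 = 643.1
Services: 609.6 - 777.2 - 131.2 = -298.8
Primary income: -905.5 - 329.1 + 635.0 = -599.6
Secondary income: -285.9 + 107.7 = -178.2
Current account = 643.1 + (-298.8) + (-599.6) + (-178.2) = -433.5
(Excluded from the current account — financial account: acquisition of a foreign subsidiary by a resident firm (outward FDI) 2041.1, new loans extended by domestic banks to foreign borrowers 1305.0, increase in resident deposits held at foreign banks 583.1, foreign purchases of domestic corporate bonds 744.5.)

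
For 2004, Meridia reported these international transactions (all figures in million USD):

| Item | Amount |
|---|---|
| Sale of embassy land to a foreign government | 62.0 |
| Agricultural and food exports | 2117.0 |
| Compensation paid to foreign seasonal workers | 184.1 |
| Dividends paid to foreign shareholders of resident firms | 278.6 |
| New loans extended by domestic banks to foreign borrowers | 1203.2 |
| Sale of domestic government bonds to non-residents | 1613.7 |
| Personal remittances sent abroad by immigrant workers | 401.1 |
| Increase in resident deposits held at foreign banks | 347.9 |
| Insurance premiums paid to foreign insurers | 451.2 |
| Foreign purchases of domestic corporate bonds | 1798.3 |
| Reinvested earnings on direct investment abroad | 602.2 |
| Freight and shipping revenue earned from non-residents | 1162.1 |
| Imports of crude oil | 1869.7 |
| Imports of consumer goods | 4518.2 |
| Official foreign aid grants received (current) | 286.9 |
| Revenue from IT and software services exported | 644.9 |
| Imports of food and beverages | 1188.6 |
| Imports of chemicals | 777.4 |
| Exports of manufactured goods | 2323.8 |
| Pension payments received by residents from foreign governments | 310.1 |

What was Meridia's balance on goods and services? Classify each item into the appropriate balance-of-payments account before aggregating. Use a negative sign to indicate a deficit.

Goods: -4518.2 - 1188.6 + 2117.0 - 777.4 + 2323.8 - 1869.7 = -3913.1
Services: -451.2 + 1162.1 + 644.9 = 1355.8
Trade balance = -3913.1 + 1355.8 = -2557.3
(Excluded from the trade balance — capital account: sale of embassy land to a foreign government 62.0; primary income: compensation paid to foreign seasonal workers 184.1, dividends paid to foreign shareholders of resident firms 278.6, reinvested earnings on direct investment abroad 602.2; financial account: new loans extended by domestic banks to foreign borrowers 1203.2, sale of domestic government bonds to non-residents 1613.7, increase in resident deposits held at foreign banks 347.9, foreign purchases of domestic corporate bonds 1798.3; secondary income: personal remittances sent abroad by immigrant workers 401.1, official foreign aid grants received (current) 286.9, pension payments received by residents from foreign governments 310.1.)

-2557.3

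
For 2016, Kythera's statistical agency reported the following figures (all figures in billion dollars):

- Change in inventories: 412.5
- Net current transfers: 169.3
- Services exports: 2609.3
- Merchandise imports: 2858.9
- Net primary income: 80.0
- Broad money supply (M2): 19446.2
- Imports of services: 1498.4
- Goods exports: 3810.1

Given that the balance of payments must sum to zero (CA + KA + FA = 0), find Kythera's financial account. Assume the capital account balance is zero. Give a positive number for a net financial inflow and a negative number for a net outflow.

-2311.4

Goods balance = 3810.1 - 2858.9 = 951.2
Services balance = 2609.3 - 1498.4 = 1110.9
Trade balance (goods + services) = 951.2 + 1110.9 = 2062.1
Net primary income = 80.0
Net secondary income = 169.3
Current account = 2062.1 + 80.0 + 169.3 = 2311.4
Financial account = -(2311.4) = -2311.4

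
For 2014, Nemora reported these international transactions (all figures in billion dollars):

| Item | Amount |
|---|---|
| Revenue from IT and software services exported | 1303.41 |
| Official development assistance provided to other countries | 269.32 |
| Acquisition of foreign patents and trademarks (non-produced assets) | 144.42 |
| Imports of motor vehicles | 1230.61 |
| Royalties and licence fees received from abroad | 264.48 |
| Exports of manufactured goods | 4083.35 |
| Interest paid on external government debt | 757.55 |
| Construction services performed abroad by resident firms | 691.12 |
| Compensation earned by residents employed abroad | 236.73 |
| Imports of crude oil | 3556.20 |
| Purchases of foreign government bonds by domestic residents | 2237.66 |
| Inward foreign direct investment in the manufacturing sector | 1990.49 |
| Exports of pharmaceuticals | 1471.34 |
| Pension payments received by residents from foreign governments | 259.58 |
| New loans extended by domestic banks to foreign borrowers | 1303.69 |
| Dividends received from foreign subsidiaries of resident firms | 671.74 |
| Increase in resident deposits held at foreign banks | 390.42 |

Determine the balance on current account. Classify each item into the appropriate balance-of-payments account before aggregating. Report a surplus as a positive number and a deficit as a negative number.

3168.07

Goods: -3556.20 - 1230.61 + 4083.35 + 1471.34 = 767.88
Services: 1303.41 + 264.48 + 691.12 = 2259.01
Primary income: 671.74 - 757.55 + 236.73 = 150.92
Secondary income: 259.58 - 269.32 = -9.74
Current account = 767.88 + 2259.01 + 150.92 + (-9.74) = 3168.07
(Excluded from the current account — capital account: acquisition of foreign patents and trademarks (non-produced assets) 144.42; financial account: purchases of foreign government bonds by domestic residents 2237.66, inward foreign direct investment in the manufacturing sector 1990.49, new loans extended by domestic banks to foreign borrowers 1303.69, increase in resident deposits held at foreign banks 390.42.)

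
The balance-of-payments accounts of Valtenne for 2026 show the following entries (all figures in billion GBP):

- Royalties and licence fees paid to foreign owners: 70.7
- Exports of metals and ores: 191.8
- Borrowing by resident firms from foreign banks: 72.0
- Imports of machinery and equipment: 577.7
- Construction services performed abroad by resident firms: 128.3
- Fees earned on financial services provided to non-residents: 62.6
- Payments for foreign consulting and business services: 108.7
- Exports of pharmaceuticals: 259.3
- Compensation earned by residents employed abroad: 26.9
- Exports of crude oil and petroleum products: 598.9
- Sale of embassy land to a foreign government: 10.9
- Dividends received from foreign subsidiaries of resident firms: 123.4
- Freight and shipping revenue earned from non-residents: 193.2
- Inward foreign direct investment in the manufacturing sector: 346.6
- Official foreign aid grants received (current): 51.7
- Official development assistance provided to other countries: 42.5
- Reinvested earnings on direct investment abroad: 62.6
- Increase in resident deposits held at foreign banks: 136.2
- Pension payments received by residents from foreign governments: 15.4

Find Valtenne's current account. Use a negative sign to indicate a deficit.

Goods: 598.9 + 259.3 + 191.8 - 577.7 = 472.3
Services: 128.3 - 108.7 + 193.2 + 62.6 - 70.7 = 204.7
Primary income: 62.6 + 26.9 + 123.4 = 212.9
Secondary income: -42.5 + 51.7 + 15.4 = 24.6
Current account = 472.3 + 204.7 + 212.9 + 24.6 = 914.5
(Excluded from the current account — financial account: borrowing by resident firms from foreign banks 72.0, inward foreign direct investment in the manufacturing sector 346.6, increase in resident deposits held at foreign banks 136.2; capital account: sale of embassy land to a foreign government 10.9.)

914.5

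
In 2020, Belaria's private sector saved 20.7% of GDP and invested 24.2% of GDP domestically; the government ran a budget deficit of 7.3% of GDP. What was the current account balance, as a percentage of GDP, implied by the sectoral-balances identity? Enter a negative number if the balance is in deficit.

-10.8

By the sectoral-balances identity, CA = (S_private - I) + (T - G).
Private balance = 20.7 - 24.2 = -3.5
Government balance (T - G) = -7.3
CA = -3.5 + (-7.3) = -10.8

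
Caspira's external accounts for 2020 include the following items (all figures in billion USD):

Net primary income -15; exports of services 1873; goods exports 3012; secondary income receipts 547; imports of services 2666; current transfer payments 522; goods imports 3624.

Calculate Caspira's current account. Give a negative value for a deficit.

Goods balance = 3012 - 3624 = -612
Services balance = 1873 - 2666 = -793
Trade balance (goods + services) = -612 + (-793) = -1405
Net primary income = -15
Net secondary income = 547 - 522 = 25
Current account = -1405 + (-15) + 25 = -1395

-1395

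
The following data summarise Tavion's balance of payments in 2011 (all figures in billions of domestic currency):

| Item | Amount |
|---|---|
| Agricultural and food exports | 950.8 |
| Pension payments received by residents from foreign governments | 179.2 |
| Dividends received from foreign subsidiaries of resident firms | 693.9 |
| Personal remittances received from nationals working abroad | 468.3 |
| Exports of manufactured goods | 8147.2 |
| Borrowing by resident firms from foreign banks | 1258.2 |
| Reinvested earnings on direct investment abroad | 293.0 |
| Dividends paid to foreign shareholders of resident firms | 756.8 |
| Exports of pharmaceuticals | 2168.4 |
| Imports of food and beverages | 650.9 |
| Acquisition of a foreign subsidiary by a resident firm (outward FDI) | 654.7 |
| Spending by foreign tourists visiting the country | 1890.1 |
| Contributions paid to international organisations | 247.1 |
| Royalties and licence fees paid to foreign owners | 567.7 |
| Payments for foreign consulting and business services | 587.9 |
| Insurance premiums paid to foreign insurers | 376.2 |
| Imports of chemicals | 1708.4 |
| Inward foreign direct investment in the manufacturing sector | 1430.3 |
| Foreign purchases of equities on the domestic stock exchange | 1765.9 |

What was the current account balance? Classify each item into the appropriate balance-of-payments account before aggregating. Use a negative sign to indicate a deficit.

Goods: -650.9 + 8147.2 + 2168.4 - 1708.4 + 950.8 = 8907.1
Services: 1890.1 - 567.7 - 587.9 - 376.2 = 358.3
Primary income: -756.8 + 693.9 + 293.0 = 230.1
Secondary income: 468.3 - 247.1 + 179.2 = 400.4
Current account = 8907.1 + 358.3 + 230.1 + 400.4 = 9895.9
(Excluded from the current account — financial account: borrowing by resident firms from foreign banks 1258.2, acquisition of a foreign subsidiary by a resident firm (outward FDI) 654.7, inward foreign direct investment in the manufacturing sector 1430.3, foreign purchases of equities on the domestic stock exchange 1765.9.)

9895.9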